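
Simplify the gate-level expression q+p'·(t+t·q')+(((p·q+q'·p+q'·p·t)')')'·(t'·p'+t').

q+p'·(t+t·q')+(((p·q+q'·p+q'·p·t)')')'·(t'·p'+t')
= q+p'·(t+t·q')+(((p·q+q'·p)')')'·(t'·p'+t')
= q+p'·(t+t·q')+((p')')'·(t'·p'+t')
= q+p'·t+((p')')'·(t'·p'+t')
= q+p'·t+p'·(t'·p'+t')
= q+p'·t+p'·t'
= q+p'

q+p'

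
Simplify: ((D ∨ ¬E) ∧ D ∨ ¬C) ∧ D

((D ∨ ¬E) ∧ D ∨ ¬C) ∧ D
= (D ∨ ¬C) ∧ D
= D

D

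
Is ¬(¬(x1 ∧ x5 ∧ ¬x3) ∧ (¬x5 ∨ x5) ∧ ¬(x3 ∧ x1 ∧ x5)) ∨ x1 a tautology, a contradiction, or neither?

¬(¬(x1 ∧ x5 ∧ ¬x3) ∧ (¬x5 ∨ x5) ∧ ¬(x3 ∧ x1 ∧ x5)) ∨ x1
= ¬(¬(x1 ∧ x5 ∧ ¬x3) ∧ ¬(x3 ∧ x1 ∧ x5)) ∨ x1   — complement / identity
= x1 ∧ x5 ∧ ¬x3 ∨ x3 ∧ x1 ∧ x5 ∨ x1   — De Morgan
= x1 ∧ x5 ∨ x1   — distribution
= x1   — absorption
This depends on x1, so it is not a constant.

neither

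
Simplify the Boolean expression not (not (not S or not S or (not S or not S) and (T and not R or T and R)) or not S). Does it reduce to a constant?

not (not (not S or not S or (not S or not S) and (T and not R or T and R)) or not S)
= (not S or not S or (not S or not S) and (T and not R or T and R)) and S
= (not S or not S or (not S or not S) and T) and S
= (not S or not S) and S
= not S and S
= False

False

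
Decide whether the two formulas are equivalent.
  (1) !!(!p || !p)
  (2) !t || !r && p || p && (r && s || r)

No

E1: !!(!p || !p)
    = !p || !p   (double negation)
    = !p   (idempotence)
E2: !t || !r && p || p && (r && s || r)
    = !t || !r && p || p && r   (absorption)
    = !t || p   (distribution)
These differ: at p=0, r=0, s=1, t=1, E1 = 1 but E2 = 0.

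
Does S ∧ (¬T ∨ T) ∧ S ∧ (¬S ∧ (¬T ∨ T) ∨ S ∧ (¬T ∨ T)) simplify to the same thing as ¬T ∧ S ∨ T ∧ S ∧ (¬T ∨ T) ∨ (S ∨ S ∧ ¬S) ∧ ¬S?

Yes

E1: S ∧ (¬T ∨ T) ∧ S ∧ (¬S ∧ (¬T ∨ T) ∨ S ∧ (¬T ∨ T))
    = S ∧ (¬T ∨ T) ∧ S ∧ (¬T ∨ T)   (distribution)
    = S ∧ (¬T ∨ T)   (idempotence)
    = S   (complement / identity)
E2: ¬T ∧ S ∨ T ∧ S ∧ (¬T ∨ T) ∨ (S ∨ S ∧ ¬S) ∧ ¬S
    = ¬T ∧ S ∨ T ∧ S ∨ (S ∨ S ∧ ¬S) ∧ ¬S   (complement / identity)
    = ¬T ∧ S ∨ T ∧ S ∨ S ∧ ¬S   (complement / identity)
    = S ∨ S ∧ ¬S   (distribution)
    = S   (complement / identity)
Both reduce to S, so they are equivalent.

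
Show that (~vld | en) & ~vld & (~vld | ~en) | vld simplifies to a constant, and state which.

(~vld | en) & ~vld & (~vld | ~en) | vld
= (~vld | en) & ~vld | vld
= ~vld | vld
= 1

1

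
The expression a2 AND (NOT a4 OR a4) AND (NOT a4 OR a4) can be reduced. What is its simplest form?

a2 AND (NOT a4 OR a4) AND (NOT a4 OR a4)
= a2 AND (NOT a4 OR a4)
= a2

a2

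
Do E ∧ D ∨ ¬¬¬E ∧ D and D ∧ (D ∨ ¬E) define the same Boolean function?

E1: E ∧ D ∨ ¬¬¬E ∧ D
    = E ∧ D ∨ ¬E ∧ D   (double negation)
    = D   (distribution)
E2: D ∧ (D ∨ ¬E)
    = D   (absorption)
Both reduce to D, so they are equivalent.

Yes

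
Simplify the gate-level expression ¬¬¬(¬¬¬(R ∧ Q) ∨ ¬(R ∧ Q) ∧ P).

¬¬¬(¬¬¬(R ∧ Q) ∨ ¬(R ∧ Q) ∧ P)
= ¬¬¬(¬(R ∧ Q) ∨ ¬(R ∧ Q) ∧ P)   — double negation
= ¬¬¬¬(R ∧ Q)   — absorption
= ¬¬(R ∧ Q)   — double negation
= R ∧ Q   — double negation

R ∧ Q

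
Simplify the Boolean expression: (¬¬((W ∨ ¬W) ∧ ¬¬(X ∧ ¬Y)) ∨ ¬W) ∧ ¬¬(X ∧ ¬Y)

X ∧ ¬Y

(¬¬((W ∨ ¬W) ∧ ¬¬(X ∧ ¬Y)) ∨ ¬W) ∧ ¬¬(X ∧ ¬Y)
= (¬¬((W ∨ ¬W) ∧ X ∧ ¬Y) ∨ ¬W) ∧ ¬¬(X ∧ ¬Y)   [double negation]
= (¬¬(X ∧ ¬Y) ∨ ¬W) ∧ ¬¬(X ∧ ¬Y)   [complement / identity]
= ¬¬(X ∧ ¬Y)   [absorption]
= X ∧ ¬Y   [double negation]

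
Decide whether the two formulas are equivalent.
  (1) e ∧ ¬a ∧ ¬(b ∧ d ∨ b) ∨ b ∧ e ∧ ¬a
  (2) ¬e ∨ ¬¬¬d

No

E1: e ∧ ¬a ∧ ¬(b ∧ d ∨ b) ∨ b ∧ e ∧ ¬a
    = e ∧ ¬a ∧ ¬b ∨ b ∧ e ∧ ¬a   (absorption)
    = e ∧ ¬a   (distribution)
E2: ¬e ∨ ¬¬¬d
    = ¬e ∨ ¬d   (double negation)
These differ: at a=1, b=1, d=0, e=0, E1 = 0 but E2 = 1.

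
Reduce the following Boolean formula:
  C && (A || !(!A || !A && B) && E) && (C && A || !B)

C && A

C && (A || !(!A || !A && B) && E) && (C && A || !B)
= C && (A || !!A && E) && (C && A || !B)   [absorption]
= C && (A || A && E) && (C && A || !B)   [double negation]
= C && A && (C && A || !B)   [absorption]
= C && A   [absorption]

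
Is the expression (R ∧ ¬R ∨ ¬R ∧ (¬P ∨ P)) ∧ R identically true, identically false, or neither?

(R ∧ ¬R ∨ ¬R ∧ (¬P ∨ P)) ∧ R
= ¬R ∧ (¬P ∨ P) ∧ R   [complement / identity]
= ¬R ∧ R   [complement / identity]
= False   [complement]

identically false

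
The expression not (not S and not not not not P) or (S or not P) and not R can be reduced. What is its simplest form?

S or not P

not (not S and not not not not P) or (S or not P) and not R
= S or not not not P or (S or not P) and not R   (De Morgan)
= S or not P or (S or not P) and not R   (double negation)
= S or not P   (absorption)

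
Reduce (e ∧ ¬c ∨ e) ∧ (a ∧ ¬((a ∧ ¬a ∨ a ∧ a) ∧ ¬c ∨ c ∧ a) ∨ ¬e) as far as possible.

False

(e ∧ ¬c ∨ e) ∧ (a ∧ ¬((a ∧ ¬a ∨ a ∧ a) ∧ ¬c ∨ c ∧ a) ∨ ¬e)
= (e ∧ ¬c ∨ e) ∧ (a ∧ ¬(a ∧ ¬c ∨ c ∧ a) ∨ ¬e)   — distribution
= (e ∧ ¬c ∨ e) ∧ (a ∧ ¬a ∨ ¬e)   — distribution
= (e ∧ ¬c ∨ e) ∧ ¬e   — complement / identity
= e ∧ ¬e   — absorption
= False   — complement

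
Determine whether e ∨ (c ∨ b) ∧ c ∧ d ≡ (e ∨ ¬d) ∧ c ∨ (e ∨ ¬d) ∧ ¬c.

E1: e ∨ (c ∨ b) ∧ c ∧ d
    = e ∨ c ∧ d
E2: (e ∨ ¬d) ∧ c ∨ (e ∨ ¬d) ∧ ¬c
    = e ∨ ¬d
These differ: at b=0, c=0, d=0, e=0, E1 = 0 but E2 = 1.

No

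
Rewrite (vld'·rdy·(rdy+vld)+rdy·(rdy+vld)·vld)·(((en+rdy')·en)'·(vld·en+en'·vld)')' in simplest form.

(vld'·rdy·(rdy+vld)+rdy·(rdy+vld)·vld)·(((en+rdy')·en)'·(vld·en+en'·vld)')'
= rdy·(rdy+vld)·(((en+rdy')·en)'·(vld·en+en'·vld)')'   [distribution]
= rdy·(((en+rdy')·en)'·(vld·en+en'·vld)')'   [absorption]
= rdy·(en'·(vld·en+en'·vld)')'   [absorption]
= rdy·(en+vld·en+en'·vld)   [De Morgan]
= rdy·(en+vld)   [distribution]

rdy·(en+vld)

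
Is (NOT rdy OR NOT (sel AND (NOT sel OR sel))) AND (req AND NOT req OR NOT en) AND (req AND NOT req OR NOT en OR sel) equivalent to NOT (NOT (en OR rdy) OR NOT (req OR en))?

E1: (NOT rdy OR NOT (sel AND (NOT sel OR sel))) AND (req AND NOT req OR NOT en) AND (req AND NOT req OR NOT en OR sel)
    = (NOT rdy OR NOT (sel AND (NOT sel OR sel))) AND (req AND NOT req OR NOT en)   (absorption)
    = (NOT rdy OR NOT sel) AND (req AND NOT req OR NOT en)   (complement / identity)
    = (NOT rdy OR NOT sel) AND NOT en   (complement / identity)
E2: NOT (NOT (en OR rdy) OR NOT (req OR en))
    = (en OR rdy) AND (req OR en)   (De Morgan)
    = rdy AND req OR en   (distribution)
These differ: at en=1, rdy=0, req=0, sel=1, E1 = 0 but E2 = 1.

No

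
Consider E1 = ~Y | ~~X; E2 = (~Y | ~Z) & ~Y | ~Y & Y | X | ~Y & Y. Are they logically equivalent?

E1: ~Y | ~~X
    = ~Y | X   [double negation]
E2: (~Y | ~Z) & ~Y | ~Y & Y | X | ~Y & Y
    = (~Y | ~Z) & ~Y | ~Y & Y | X   [complement / identity]
    = (~Y | ~Z) & ~Y | X   [complement / identity]
    = ~Y | X   [absorption]
Both reduce to ~Y | X, so they are equivalent.

Yes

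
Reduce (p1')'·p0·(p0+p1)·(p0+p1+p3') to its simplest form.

(p1')'·p0·(p0+p1)·(p0+p1+p3')
= p1·p0·(p0+p1)·(p0+p1+p3')   [double negation]
= p1·p0·(p0+p1)   [absorption]
= p1·p0   [absorption]

p1·p0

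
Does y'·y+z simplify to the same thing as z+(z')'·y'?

Yes

E1: y'·y+z
    = z   [complement / identity]
E2: z+(z')'·y'
    = z+z·y'   [double negation]
    = z   [absorption]
Both reduce to z, so they are equivalent.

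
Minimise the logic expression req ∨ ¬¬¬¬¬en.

req ∨ ¬¬¬¬¬en
= req ∨ ¬¬¬en
= req ∨ ¬en

req ∨ ¬en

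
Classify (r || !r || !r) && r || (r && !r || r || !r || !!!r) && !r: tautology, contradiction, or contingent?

(r || !r || !r) && r || (r && !r || r || !r || !!!r) && !r
= (r || !r || !r) && r || (r && !r || r || !r || !r) && !r
= (r || !r || !r) && r || (r || !r || !r) && !r
= r || !r || !r
= r || !r
= true

tautology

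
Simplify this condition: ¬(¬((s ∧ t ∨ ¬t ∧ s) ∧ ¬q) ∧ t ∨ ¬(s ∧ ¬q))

s ∧ ¬q

¬(¬((s ∧ t ∨ ¬t ∧ s) ∧ ¬q) ∧ t ∨ ¬(s ∧ ¬q))
= ¬(¬(s ∧ ¬q) ∧ t ∨ ¬(s ∧ ¬q))
= ¬¬(s ∧ ¬q)
= s ∧ ¬q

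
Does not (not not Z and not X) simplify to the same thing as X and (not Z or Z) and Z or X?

No

E1: not (not not Z and not X)
    = not Z or X   — De Morgan
E2: X and (not Z or Z) and Z or X
    = X and Z or X   — complement / identity
    = X   — absorption
These differ: at X=0, Z=0, E1 = 1 but E2 = 0.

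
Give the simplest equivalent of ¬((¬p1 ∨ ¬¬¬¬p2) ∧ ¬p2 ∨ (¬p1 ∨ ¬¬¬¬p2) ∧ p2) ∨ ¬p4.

p1 ∧ ¬p2 ∨ ¬p4

¬((¬p1 ∨ ¬¬¬¬p2) ∧ ¬p2 ∨ (¬p1 ∨ ¬¬¬¬p2) ∧ p2) ∨ ¬p4
= ¬(¬p1 ∨ ¬¬¬¬p2) ∨ ¬p4   — distribution
= ¬(¬p1 ∨ ¬¬p2) ∨ ¬p4   — double negation
= p1 ∧ ¬p2 ∨ ¬p4   — De Morgan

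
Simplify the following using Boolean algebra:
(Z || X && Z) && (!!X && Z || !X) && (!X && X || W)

Z && W

(Z || X && Z) && (!!X && Z || !X) && (!X && X || W)
= (Z || X && Z) && (!!X && Z || !X) && W   — complement / identity
= (Z || X && Z) && (X && Z || !X) && W   — double negation
= (X && Z || Z && !X) && W   — distribution
= Z && W   — distribution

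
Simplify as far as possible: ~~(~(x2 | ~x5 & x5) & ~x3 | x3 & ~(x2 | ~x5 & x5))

~~(~(x2 | ~x5 & x5) & ~x3 | x3 & ~(x2 | ~x5 & x5))
= ~~~(x2 | ~x5 & x5)   [distribution]
= ~(x2 | ~x5 & x5)   [double negation]
= ~x2   [complement / identity]

~x2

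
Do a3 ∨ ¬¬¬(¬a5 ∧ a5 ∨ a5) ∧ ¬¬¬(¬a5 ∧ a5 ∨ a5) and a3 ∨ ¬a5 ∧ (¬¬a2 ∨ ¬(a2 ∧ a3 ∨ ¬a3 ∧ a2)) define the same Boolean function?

Yes

E1: a3 ∨ ¬¬¬(¬a5 ∧ a5 ∨ a5) ∧ ¬¬¬(¬a5 ∧ a5 ∨ a5)
    = a3 ∨ ¬¬¬(¬a5 ∧ a5 ∨ a5)   — idempotence
    = a3 ∨ ¬(¬a5 ∧ a5 ∨ a5)   — double negation
    = a3 ∨ ¬a5   — complement / identity
E2: a3 ∨ ¬a5 ∧ (¬¬a2 ∨ ¬(a2 ∧ a3 ∨ ¬a3 ∧ a2))
    = a3 ∨ ¬a5 ∧ (¬¬a2 ∨ ¬a2)   — distribution
    = a3 ∨ ¬a5 ∧ (a2 ∨ ¬a2)   — double negation
    = a3 ∨ ¬a5   — complement / identity
Both reduce to a3 ∨ ¬a5, so they are equivalent.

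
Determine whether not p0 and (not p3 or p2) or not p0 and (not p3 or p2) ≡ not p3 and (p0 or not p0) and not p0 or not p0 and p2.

Yes

E1: not p0 and (not p3 or p2) or not p0 and (not p3 or p2)
    = not p0 and (not p3 or p2)   — idempotence
E2: not p3 and (p0 or not p0) and not p0 or not p0 and p2
    = not p0 and (not p3 and (p0 or not p0) or p2)   — distribution
    = not p0 and (not p3 or p2)   — complement / identity
Both reduce to not p0 and (not p3 or p2), so they are equivalent.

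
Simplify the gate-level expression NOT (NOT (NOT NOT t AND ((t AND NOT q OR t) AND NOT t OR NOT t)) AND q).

NOT (NOT (NOT NOT t AND ((t AND NOT q OR t) AND NOT t OR NOT t)) AND q)
= NOT (NOT (NOT NOT t AND (t AND NOT t OR NOT t)) AND q)   [absorption]
= NOT (NOT (NOT NOT t AND NOT t) AND q)   [complement / identity]
= NOT ((NOT t OR t) AND q)   [De Morgan]
= NOT q   [complement / identity]

NOT q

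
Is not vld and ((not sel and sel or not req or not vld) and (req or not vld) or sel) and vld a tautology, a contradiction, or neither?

not vld and ((not sel and sel or not req or not vld) and (req or not vld) or sel) and vld
= not vld and ((not sel and sel or not req) and req or not vld or sel) and vld   (distribution)
= not vld and (not req and req or not vld or sel) and vld   (complement / identity)
= not vld and (not vld or sel) and vld   (complement / identity)
= not vld and vld   (absorption)
= False   (complement)

contradiction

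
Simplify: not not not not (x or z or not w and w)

x or z

not not not not (x or z or not w and w)
= not not not not (x or z)   [complement / identity]
= not not (x or z)   [double negation]
= x or z   [double negation]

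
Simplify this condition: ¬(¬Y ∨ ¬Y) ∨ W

Y ∨ W

¬(¬Y ∨ ¬Y) ∨ W
= Y ∧ Y ∨ W   (De Morgan)
= Y ∨ W   (idempotence)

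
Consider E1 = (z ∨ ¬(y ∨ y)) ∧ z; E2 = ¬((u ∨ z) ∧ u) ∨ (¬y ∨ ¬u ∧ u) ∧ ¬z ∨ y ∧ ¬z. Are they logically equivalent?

E1: (z ∨ ¬(y ∨ y)) ∧ z
    = (z ∨ ¬y) ∧ z
    = z
E2: ¬((u ∨ z) ∧ u) ∨ (¬y ∨ ¬u ∧ u) ∧ ¬z ∨ y ∧ ¬z
    = ¬u ∨ (¬y ∨ ¬u ∧ u) ∧ ¬z ∨ y ∧ ¬z
    = ¬u ∨ ¬y ∧ ¬z ∨ y ∧ ¬z
    = ¬u ∨ ¬z
These differ: at u=0, y=1, z=0, E1 = 0 but E2 = 1.

No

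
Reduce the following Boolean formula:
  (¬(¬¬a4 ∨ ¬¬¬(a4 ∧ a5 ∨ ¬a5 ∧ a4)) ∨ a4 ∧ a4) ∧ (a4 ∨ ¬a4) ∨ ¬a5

(¬(¬¬a4 ∨ ¬¬¬(a4 ∧ a5 ∨ ¬a5 ∧ a4)) ∨ a4 ∧ a4) ∧ (a4 ∨ ¬a4) ∨ ¬a5
= (¬(¬¬a4 ∨ ¬¬¬a4) ∨ a4 ∧ a4) ∧ (a4 ∨ ¬a4) ∨ ¬a5   — distribution
= (¬a4 ∧ ¬¬a4 ∨ a4 ∧ a4) ∧ (a4 ∨ ¬a4) ∨ ¬a5   — De Morgan
= ¬a4 ∧ ¬¬a4 ∨ a4 ∧ a4 ∨ ¬a5   — complement / identity
= ¬a4 ∧ a4 ∨ a4 ∧ a4 ∨ ¬a5   — double negation
= a4 ∨ ¬a5   — distribution

a4 ∨ ¬a5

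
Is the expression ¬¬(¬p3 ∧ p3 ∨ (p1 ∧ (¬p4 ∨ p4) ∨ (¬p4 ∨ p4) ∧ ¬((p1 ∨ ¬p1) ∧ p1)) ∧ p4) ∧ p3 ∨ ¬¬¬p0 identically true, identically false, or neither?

neither

¬¬(¬p3 ∧ p3 ∨ (p1 ∧ (¬p4 ∨ p4) ∨ (¬p4 ∨ p4) ∧ ¬((p1 ∨ ¬p1) ∧ p1)) ∧ p4) ∧ p3 ∨ ¬¬¬p0
= ¬¬(¬p3 ∧ p3 ∨ (p1 ∧ (¬p4 ∨ p4) ∨ (¬p4 ∨ p4) ∧ ¬p1) ∧ p4) ∧ p3 ∨ ¬¬¬p0   [complement / identity]
= ¬¬(¬p3 ∧ p3 ∨ (¬p4 ∨ p4) ∧ p4) ∧ p3 ∨ ¬¬¬p0   [distribution]
= ¬¬(¬p3 ∧ p3 ∨ (¬p4 ∨ p4) ∧ p4) ∧ p3 ∨ ¬p0   [double negation]
= ¬¬((¬p4 ∨ p4) ∧ p4) ∧ p3 ∨ ¬p0   [complement / identity]
= (¬p4 ∨ p4) ∧ p4 ∧ p3 ∨ ¬p0   [double negation]
= p4 ∧ p3 ∨ ¬p0   [complement / identity]
This depends on p0, p3, p4, so it is not a constant.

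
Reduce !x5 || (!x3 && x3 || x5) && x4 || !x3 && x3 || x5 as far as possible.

true

!x5 || (!x3 && x3 || x5) && x4 || !x3 && x3 || x5
= !x5 || !x3 && x3 || x5
= !x5 || x5
= true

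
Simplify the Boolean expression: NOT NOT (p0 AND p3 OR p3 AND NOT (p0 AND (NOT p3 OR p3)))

p3

NOT NOT (p0 AND p3 OR p3 AND NOT (p0 AND (NOT p3 OR p3)))
= NOT NOT (p0 AND p3 OR p3 AND NOT p0)   (complement / identity)
= p0 AND p3 OR p3 AND NOT p0   (double negation)
= p3   (distribution)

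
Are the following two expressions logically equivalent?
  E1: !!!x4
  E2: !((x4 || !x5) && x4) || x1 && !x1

E1: !!!x4
    = !x4   [double negation]
E2: !((x4 || !x5) && x4) || x1 && !x1
    = !((x4 || !x5) && x4)   [complement / identity]
    = !x4   [absorption]
Both reduce to !x4, so they are equivalent.

Yes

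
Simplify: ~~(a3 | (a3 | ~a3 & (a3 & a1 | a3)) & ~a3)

a3

~~(a3 | (a3 | ~a3 & (a3 & a1 | a3)) & ~a3)
= ~~(a3 | (a3 | ~a3 & a3) & ~a3)
= ~~(a3 | a3 & ~a3)
= a3 | a3 & ~a3
= a3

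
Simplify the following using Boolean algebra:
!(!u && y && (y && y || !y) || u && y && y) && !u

!(!u && y && (y && y || !y) || u && y && y) && !u
= !(!u && y && (y || !y) || u && y && y) && !u   — idempotence
= !(!u && y || u && y && y) && !u   — complement / identity
= !(!u && y || u && y) && !u   — idempotence
= !y && !u   — distribution

!y && !u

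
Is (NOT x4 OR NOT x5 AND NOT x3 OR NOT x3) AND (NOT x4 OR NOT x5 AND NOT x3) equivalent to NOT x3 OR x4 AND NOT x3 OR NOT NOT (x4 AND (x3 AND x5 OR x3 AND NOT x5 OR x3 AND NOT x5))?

No

E1: (NOT x4 OR NOT x5 AND NOT x3 OR NOT x3) AND (NOT x4 OR NOT x5 AND NOT x3)
    = NOT x4 OR NOT x5 AND NOT x3   (absorption)
E2: NOT x3 OR x4 AND NOT x3 OR NOT NOT (x4 AND (x3 AND x5 OR x3 AND NOT x5 OR x3 AND NOT x5))
    = NOT x3 OR x4 AND NOT x3 OR NOT NOT (x4 AND (x3 AND x5 OR x3 AND NOT x5))   (idempotence)
    = NOT x3 OR x4 AND NOT x3 OR NOT NOT (x4 AND x3)   (distribution)
    = NOT x3 OR x4 AND NOT x3 OR x4 AND x3   (double negation)
    = NOT x3 OR x4   (distribution)
These differ: at x3=1, x4=0, x5=1, E1 = 1 but E2 = 0.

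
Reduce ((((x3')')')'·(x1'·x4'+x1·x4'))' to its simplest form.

((((x3')')')'·(x1'·x4'+x1·x4'))'
= ((((x3')')')'·x4')'
= ((x3')')'+x4
= x3'+x4

x3'+x4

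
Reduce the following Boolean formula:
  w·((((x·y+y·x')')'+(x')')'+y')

w·y'

w·((((x·y+y·x')')'+(x')')'+y')
= w·(((y')'+(x')')'+y')   — distribution
= w·(y'·x'+y')   — De Morgan
= w·y'   — absorption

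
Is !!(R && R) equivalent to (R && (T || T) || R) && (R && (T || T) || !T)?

Yes

E1: !!(R && R)
    = !!R
    = R
E2: (R && (T || T) || R) && (R && (T || T) || !T)
    = R && !T || R && (T || T)
    = R && !T || R && T
    = R
Both reduce to R, so they are equivalent.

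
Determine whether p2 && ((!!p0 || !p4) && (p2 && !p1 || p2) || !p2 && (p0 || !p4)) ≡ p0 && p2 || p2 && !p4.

Yes

E1: p2 && ((!!p0 || !p4) && (p2 && !p1 || p2) || !p2 && (p0 || !p4))
    = p2 && ((!!p0 || !p4) && p2 || !p2 && (p0 || !p4))   (absorption)
    = p2 && ((p0 || !p4) && p2 || !p2 && (p0 || !p4))   (double negation)
    = p2 && (p0 || !p4)   (distribution)
E2: p0 && p2 || p2 && !p4
    = p2 && (p0 || !p4)   (distribution)
Both reduce to p2 && (p0 || !p4), so they are equivalent.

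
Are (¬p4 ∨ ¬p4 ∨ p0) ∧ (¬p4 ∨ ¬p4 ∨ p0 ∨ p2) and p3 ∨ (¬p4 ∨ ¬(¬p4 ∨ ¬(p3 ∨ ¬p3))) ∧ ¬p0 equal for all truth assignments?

E1: (¬p4 ∨ ¬p4 ∨ p0) ∧ (¬p4 ∨ ¬p4 ∨ p0 ∨ p2)
    = ¬p4 ∨ ¬p4 ∨ p0
    = ¬p4 ∨ p0
E2: p3 ∨ (¬p4 ∨ ¬(¬p4 ∨ ¬(p3 ∨ ¬p3))) ∧ ¬p0
    = p3 ∨ (¬p4 ∨ p4 ∧ (p3 ∨ ¬p3)) ∧ ¬p0
    = p3 ∨ (¬p4 ∨ p4) ∧ ¬p0
    = p3 ∨ ¬p0
These differ: at p0=1, p2=0, p3=0, p4=0, E1 = 1 but E2 = 0.

No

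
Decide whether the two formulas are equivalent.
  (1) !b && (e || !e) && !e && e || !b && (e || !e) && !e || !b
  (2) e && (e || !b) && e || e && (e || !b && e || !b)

No

E1: !b && (e || !e) && !e && e || !b && (e || !e) && !e || !b
    = !b && (e || !e) && !e || !b
    = !b && !e || !b
    = !b
E2: e && (e || !b) && e || e && (e || !b && e || !b)
    = e && (e || !b) && e || e && (e || !b)
    = e && (e || !b)
    = e
These differ: at b=0, e=0, E1 = 1 but E2 = 0.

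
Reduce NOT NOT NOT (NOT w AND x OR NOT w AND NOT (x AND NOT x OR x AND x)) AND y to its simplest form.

w AND y

NOT NOT NOT (NOT w AND x OR NOT w AND NOT (x AND NOT x OR x AND x)) AND y
= NOT NOT NOT (NOT w AND x OR NOT w AND NOT x) AND y   — distribution
= NOT NOT NOT NOT w AND y   — distribution
= NOT NOT w AND y   — double negation
= w AND y   — double negation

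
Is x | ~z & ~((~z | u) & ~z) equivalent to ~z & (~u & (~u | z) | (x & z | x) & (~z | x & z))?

No

E1: x | ~z & ~((~z | u) & ~z)
    = x | ~z & ~~z   (absorption)
    = x | ~z & z   (double negation)
    = x   (complement / identity)
E2: ~z & (~u & (~u | z) | (x & z | x) & (~z | x & z))
    = ~z & (~u & (~u | z) | x & z | x & ~z)   (distribution)
    = ~z & (~u & (~u | z) | x)   (distribution)
    = ~z & (~u | x)   (absorption)
These differ: at u=0, x=1, z=1, E1 = 1 but E2 = 0.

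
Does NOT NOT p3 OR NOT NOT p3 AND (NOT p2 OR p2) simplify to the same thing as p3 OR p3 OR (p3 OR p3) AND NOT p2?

E1: NOT NOT p3 OR NOT NOT p3 AND (NOT p2 OR p2)
    = NOT NOT p3 OR NOT NOT p3
    = NOT NOT p3
    = p3
E2: p3 OR p3 OR (p3 OR p3) AND NOT p2
    = p3 OR p3
    = p3
Both reduce to p3, so they are equivalent.

Yes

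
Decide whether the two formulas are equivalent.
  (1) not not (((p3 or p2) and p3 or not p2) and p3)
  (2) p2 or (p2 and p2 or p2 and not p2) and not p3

E1: not not (((p3 or p2) and p3 or not p2) and p3)
    = not not ((p3 or not p2) and p3)   (absorption)
    = not not p3   (absorption)
    = p3   (double negation)
E2: p2 or (p2 and p2 or p2 and not p2) and not p3
    = p2 or p2 and not p3   (distribution)
    = p2   (absorption)
These differ: at p2=1, p3=0, E1 = 0 but E2 = 1.

No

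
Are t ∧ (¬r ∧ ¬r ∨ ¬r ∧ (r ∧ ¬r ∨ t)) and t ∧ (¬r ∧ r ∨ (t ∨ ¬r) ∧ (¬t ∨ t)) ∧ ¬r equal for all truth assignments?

Yes

E1: t ∧ (¬r ∧ ¬r ∨ ¬r ∧ (r ∧ ¬r ∨ t))
    = t ∧ (¬r ∨ r ∧ ¬r ∨ t) ∧ ¬r   (distribution)
    = t ∧ (¬r ∨ t) ∧ ¬r   (complement / identity)
    = t ∧ ¬r   (absorption)
E2: t ∧ (¬r ∧ r ∨ (t ∨ ¬r) ∧ (¬t ∨ t)) ∧ ¬r
    = t ∧ (t ∨ ¬r) ∧ (¬t ∨ t) ∧ ¬r   (complement / identity)
    = t ∧ (t ∨ ¬r) ∧ ¬r   (complement / identity)
    = t ∧ ¬r   (absorption)
Both reduce to t ∧ ¬r, so they are equivalent.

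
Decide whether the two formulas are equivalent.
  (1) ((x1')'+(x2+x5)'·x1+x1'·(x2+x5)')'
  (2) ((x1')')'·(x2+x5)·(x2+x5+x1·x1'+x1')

Yes

E1: ((x1')'+(x2+x5)'·x1+x1'·(x2+x5)')'
    = ((x1')'+(x2+x5)')'   — distribution
    = x1'·(x2+x5)   — De Morgan
E2: ((x1')')'·(x2+x5)·(x2+x5+x1·x1'+x1')
    = ((x1')')'·(x2+x5)·(x2+x5+x1')   — complement / identity
    = ((x1')')'·(x2+x5)   — absorption
    = x1'·(x2+x5)   — double negation
Both reduce to x1'·(x2+x5), so they are equivalent.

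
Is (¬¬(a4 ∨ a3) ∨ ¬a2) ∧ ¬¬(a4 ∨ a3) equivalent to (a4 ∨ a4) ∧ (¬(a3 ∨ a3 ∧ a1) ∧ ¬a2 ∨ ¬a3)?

No

E1: (¬¬(a4 ∨ a3) ∨ ¬a2) ∧ ¬¬(a4 ∨ a3)
    = ¬¬(a4 ∨ a3)
    = a4 ∨ a3
E2: (a4 ∨ a4) ∧ (¬(a3 ∨ a3 ∧ a1) ∧ ¬a2 ∨ ¬a3)
    = a4 ∧ (¬(a3 ∨ a3 ∧ a1) ∧ ¬a2 ∨ ¬a3)
    = a4 ∧ (¬a3 ∧ ¬a2 ∨ ¬a3)
    = a4 ∧ ¬a3
These differ: at a1=0, a2=1, a3=1, a4=0, E1 = 1 but E2 = 0.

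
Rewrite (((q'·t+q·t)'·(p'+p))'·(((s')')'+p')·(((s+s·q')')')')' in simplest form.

(((q'·t+q·t)'·(p'+p))'·(((s')')'+p')·(((s+s·q')')')')'
= (((q'·t+q·t)'·(p'+p))'·(((s')')'+p')·((s')')')'   [absorption]
= (((q'·t+q·t)'·(p'+p))'·((s')')')'   [absorption]
= (((q'·t+q·t)')'·((s')')')'   [complement / identity]
= (q'·t+q·t)'+(s')'   [De Morgan]
= (q'·t+q·t)'+s   [double negation]
= t'+s   [distribution]

t'+s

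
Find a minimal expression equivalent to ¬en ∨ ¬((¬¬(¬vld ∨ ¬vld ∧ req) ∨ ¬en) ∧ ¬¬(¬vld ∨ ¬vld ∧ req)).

¬en ∨ vld

¬en ∨ ¬((¬¬(¬vld ∨ ¬vld ∧ req) ∨ ¬en) ∧ ¬¬(¬vld ∨ ¬vld ∧ req))
= ¬en ∨ ¬¬¬(¬vld ∨ ¬vld ∧ req)   — absorption
= ¬en ∨ ¬¬¬¬vld   — absorption
= ¬en ∨ ¬¬vld   — double negation
= ¬en ∨ vld   — double negation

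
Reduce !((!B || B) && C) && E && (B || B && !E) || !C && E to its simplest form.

!((!B || B) && C) && E && (B || B && !E) || !C && E
= !((!B || B) && C) && E && B || !C && E   (absorption)
= !C && E && B || !C && E   (complement / identity)
= !C && E   (absorption)

!C && E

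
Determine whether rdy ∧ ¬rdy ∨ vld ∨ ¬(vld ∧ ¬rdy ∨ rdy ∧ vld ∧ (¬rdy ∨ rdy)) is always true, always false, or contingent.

always true

rdy ∧ ¬rdy ∨ vld ∨ ¬(vld ∧ ¬rdy ∨ rdy ∧ vld ∧ (¬rdy ∨ rdy))
= rdy ∧ ¬rdy ∨ vld ∨ ¬(vld ∧ ¬rdy ∨ rdy ∧ vld)   (complement / identity)
= vld ∨ ¬(vld ∧ ¬rdy ∨ rdy ∧ vld)   (complement / identity)
= vld ∨ ¬vld   (distribution)
= True   (complement)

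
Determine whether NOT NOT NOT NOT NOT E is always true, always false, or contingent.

NOT NOT NOT NOT NOT E
= NOT NOT NOT E   [double negation]
= NOT E   [double negation]
This depends on E, so it is not a constant.

contingent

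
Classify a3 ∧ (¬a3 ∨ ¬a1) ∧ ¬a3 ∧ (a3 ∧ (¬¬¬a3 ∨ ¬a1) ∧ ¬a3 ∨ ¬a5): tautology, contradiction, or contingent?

a3 ∧ (¬a3 ∨ ¬a1) ∧ ¬a3 ∧ (a3 ∧ (¬¬¬a3 ∨ ¬a1) ∧ ¬a3 ∨ ¬a5)
= a3 ∧ (¬a3 ∨ ¬a1) ∧ ¬a3 ∧ (a3 ∧ (¬a3 ∨ ¬a1) ∧ ¬a3 ∨ ¬a5)   [double negation]
= a3 ∧ (¬a3 ∨ ¬a1) ∧ ¬a3   [absorption]
= a3 ∧ ¬a3   [absorption]
= False   [complement]

contradiction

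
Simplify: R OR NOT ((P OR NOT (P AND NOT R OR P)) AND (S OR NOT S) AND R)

TRUE

R OR NOT ((P OR NOT (P AND NOT R OR P)) AND (S OR NOT S) AND R)
= R OR NOT ((P OR NOT P) AND (S OR NOT S) AND R)   — absorption
= R OR NOT ((P OR NOT P) AND R)   — complement / identity
= R OR NOT R   — complement / identity
= TRUE   — complement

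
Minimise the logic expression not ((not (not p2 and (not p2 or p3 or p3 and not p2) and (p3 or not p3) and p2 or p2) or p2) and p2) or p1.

not ((not (not p2 and (not p2 or p3 or p3 and not p2) and (p3 or not p3) and p2 or p2) or p2) and p2) or p1
= not ((not (not p2 and (not p2 or p3 or p3 and not p2) and p2 or p2) or p2) and p2) or p1
= not ((not (not p2 and (not p2 or p3) and p2 or p2) or p2) and p2) or p1
= not ((not (not p2 and p2 or p2) or p2) and p2) or p1
= not ((not p2 or p2) and p2) or p1
= not p2 or p1

not p2 or p1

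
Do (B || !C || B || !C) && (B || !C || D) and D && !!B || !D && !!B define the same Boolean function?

No

E1: (B || !C || B || !C) && (B || !C || D)
    = (B || !C) && D || B || !C   (distribution)
    = B || !C   (absorption)
E2: D && !!B || !D && !!B
    = !!B   (distribution)
    = B   (double negation)
These differ: at B=0, C=0, D=0, E1 = 1 but E2 = 0.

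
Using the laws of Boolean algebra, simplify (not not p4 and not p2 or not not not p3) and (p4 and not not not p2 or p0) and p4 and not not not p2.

(not not p4 and not p2 or not not not p3) and (p4 and not not not p2 or p0) and p4 and not not not p2
= (not not p4 and not p2 or not p3) and (p4 and not not not p2 or p0) and p4 and not not not p2   [double negation]
= (not not p4 and not p2 or not p3) and p4 and not not not p2   [absorption]
= (not not p4 and not p2 or not p3) and p4 and not p2   [double negation]
= (p4 and not p2 or not p3) and p4 and not p2   [double negation]
= p4 and not p2   [absorption]

p4 and not p2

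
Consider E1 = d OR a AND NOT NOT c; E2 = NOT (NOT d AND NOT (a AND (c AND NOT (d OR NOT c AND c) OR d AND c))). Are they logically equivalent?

E1: d OR a AND NOT NOT c
    = d OR a AND c   (double negation)
E2: NOT (NOT d AND NOT (a AND (c AND NOT (d OR NOT c AND c) OR d AND c)))
    = d OR a AND (c AND NOT (d OR NOT c AND c) OR d AND c)   (De Morgan)
    = d OR a AND (c AND NOT d OR d AND c)   (complement / identity)
    = d OR a AND c   (distribution)
Both reduce to d OR a AND c, so they are equivalent.

Yes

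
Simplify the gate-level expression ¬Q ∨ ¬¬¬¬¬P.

¬Q ∨ ¬P

¬Q ∨ ¬¬¬¬¬P
= ¬Q ∨ ¬¬¬P   [double negation]
= ¬Q ∨ ¬P   [double negation]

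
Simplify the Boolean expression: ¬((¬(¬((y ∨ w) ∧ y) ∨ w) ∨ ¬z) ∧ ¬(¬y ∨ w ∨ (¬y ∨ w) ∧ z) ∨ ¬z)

(¬y ∨ w) ∧ z

¬((¬(¬((y ∨ w) ∧ y) ∨ w) ∨ ¬z) ∧ ¬(¬y ∨ w ∨ (¬y ∨ w) ∧ z) ∨ ¬z)
= ¬((¬(¬y ∨ w) ∨ ¬z) ∧ ¬(¬y ∨ w ∨ (¬y ∨ w) ∧ z) ∨ ¬z)
= ¬((¬(¬y ∨ w) ∨ ¬z) ∧ ¬(¬y ∨ w) ∨ ¬z)
= ¬(¬(¬y ∨ w) ∨ ¬z)
= (¬y ∨ w) ∧ z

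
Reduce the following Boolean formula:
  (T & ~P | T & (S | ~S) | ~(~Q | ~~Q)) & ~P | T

(T & ~P | T & (S | ~S) | ~(~Q | ~~Q)) & ~P | T
= (T & ~P | T & (S | ~S) | Q & ~Q) & ~P | T   [De Morgan]
= (T & ~P | T & (S | ~S)) & ~P | T   [complement / identity]
= (T & ~P | T) & ~P | T   [complement / identity]
= T & ~P | T   [absorption]
= T   [absorption]

T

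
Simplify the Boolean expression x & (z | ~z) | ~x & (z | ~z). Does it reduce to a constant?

x & (z | ~z) | ~x & (z | ~z)
= z | ~z   — distribution
= 1   — complement

1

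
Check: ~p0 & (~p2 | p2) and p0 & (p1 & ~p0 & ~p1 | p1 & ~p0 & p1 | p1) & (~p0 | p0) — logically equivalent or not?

No

E1: ~p0 & (~p2 | p2)
    = ~p0   [complement / identity]
E2: p0 & (p1 & ~p0 & ~p1 | p1 & ~p0 & p1 | p1) & (~p0 | p0)
    = p0 & (p1 & ~p0 & ~p1 | p1 & ~p0 & p1 | p1)   [complement / identity]
    = p0 & (p1 & ~p0 | p1)   [distribution]
    = p0 & p1   [absorption]
These differ: at p0=0, p1=1, p2=0, E1 = 1 but E2 = 0.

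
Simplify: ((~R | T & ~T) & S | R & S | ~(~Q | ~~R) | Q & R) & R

(S | Q) & R

((~R | T & ~T) & S | R & S | ~(~Q | ~~R) | Q & R) & R
= (~R & S | R & S | ~(~Q | ~~R) | Q & R) & R   (complement / identity)
= (S | ~(~Q | ~~R) | Q & R) & R   (distribution)
= (S | Q & ~R | Q & R) & R   (De Morgan)
= (S | Q) & R   (distribution)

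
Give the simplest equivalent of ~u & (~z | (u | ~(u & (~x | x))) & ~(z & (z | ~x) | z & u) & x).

~u & ~z

~u & (~z | (u | ~(u & (~x | x))) & ~(z & (z | ~x) | z & u) & x)
= ~u & (~z | (u | ~u) & ~(z & (z | ~x) | z & u) & x)
= ~u & (~z | ~(z & (z | ~x) | z & u) & x)
= ~u & (~z | ~(z | z & u) & x)
= ~u & (~z | ~z & x)
= ~u & ~z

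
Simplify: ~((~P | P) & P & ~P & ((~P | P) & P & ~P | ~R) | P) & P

0

~((~P | P) & P & ~P & ((~P | P) & P & ~P | ~R) | P) & P
= ~((~P | P) & P & ~P | P) & P
= ~(P & ~P | P) & P
= ~P & P
= 0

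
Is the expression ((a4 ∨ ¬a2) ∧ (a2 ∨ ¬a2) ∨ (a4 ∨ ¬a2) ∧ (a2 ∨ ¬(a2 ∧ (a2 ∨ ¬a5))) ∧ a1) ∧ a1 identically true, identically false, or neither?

((a4 ∨ ¬a2) ∧ (a2 ∨ ¬a2) ∨ (a4 ∨ ¬a2) ∧ (a2 ∨ ¬(a2 ∧ (a2 ∨ ¬a5))) ∧ a1) ∧ a1
= ((a4 ∨ ¬a2) ∧ (a2 ∨ ¬a2) ∨ (a4 ∨ ¬a2) ∧ (a2 ∨ ¬a2) ∧ a1) ∧ a1   [absorption]
= (a2 ∨ ¬a2 ∨ (a2 ∨ ¬a2) ∧ a1) ∧ (a4 ∨ ¬a2) ∧ a1   [distribution]
= (a2 ∨ ¬a2) ∧ (a4 ∨ ¬a2) ∧ a1   [absorption]
= (a4 ∨ ¬a2) ∧ a1   [complement / identity]
This depends on a1, a2, a4, so it is not a constant.

neither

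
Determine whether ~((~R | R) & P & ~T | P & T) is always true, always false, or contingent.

~((~R | R) & P & ~T | P & T)
= ~(P & ~T | P & T)   (complement / identity)
= ~P   (distribution)
This depends on P, so it is not a constant.

contingent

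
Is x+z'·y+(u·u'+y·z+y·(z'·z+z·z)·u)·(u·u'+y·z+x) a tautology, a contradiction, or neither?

neither

x+z'·y+(u·u'+y·z+y·(z'·z+z·z)·u)·(u·u'+y·z+x)
= x+z'·y+(u·u'+y·z+y·z·u)·(u·u'+y·z+x)   (distribution)
= x+z'·y+(u·u'+y·z)·(u·u'+y·z+x)   (absorption)
= x+z'·y+u·u'+y·z   (absorption)
= x+z'·y+y·z   (complement / identity)
= x+y   (distribution)
This depends on x, y, so it is not a constant.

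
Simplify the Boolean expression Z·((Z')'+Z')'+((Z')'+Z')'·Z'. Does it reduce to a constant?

Z·((Z')'+Z')'+((Z')'+Z')'·Z'
= ((Z')'+Z')'   (distribution)
= Z'·Z   (De Morgan)
= 0   (complement)

0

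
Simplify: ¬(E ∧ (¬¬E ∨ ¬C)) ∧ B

¬E ∧ B

¬(E ∧ (¬¬E ∨ ¬C)) ∧ B
= ¬(E ∧ (E ∨ ¬C)) ∧ B   (double negation)
= ¬E ∧ B   (absorption)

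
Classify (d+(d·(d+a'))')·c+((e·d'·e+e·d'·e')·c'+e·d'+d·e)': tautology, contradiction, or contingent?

(d+(d·(d+a'))')·c+((e·d'·e+e·d'·e')·c'+e·d'+d·e)'
= (d+(d·(d+a'))')·c+(e·d'·c'+e·d'+d·e)'   — distribution
= (d+(d·(d+a'))')·c+(e·d'+d·e)'   — absorption
= (d+(d·(d+a'))')·c+e'   — distribution
= (d+d')·c+e'   — absorption
= c+e'   — complement / identity
This depends on c, e, so it is not a constant.

contingent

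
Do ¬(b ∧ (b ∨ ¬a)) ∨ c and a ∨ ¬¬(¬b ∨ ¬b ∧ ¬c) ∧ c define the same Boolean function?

No

E1: ¬(b ∧ (b ∨ ¬a)) ∨ c
    = ¬b ∨ c   (absorption)
E2: a ∨ ¬¬(¬b ∨ ¬b ∧ ¬c) ∧ c
    = a ∨ ¬¬¬b ∧ c   (absorption)
    = a ∨ ¬b ∧ c   (double negation)
These differ: at a=1, b=1, c=0, E1 = 0 but E2 = 1.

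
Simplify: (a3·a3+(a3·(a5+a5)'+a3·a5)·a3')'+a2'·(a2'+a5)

(a3·a3+(a3·(a5+a5)'+a3·a5)·a3')'+a2'·(a2'+a5)
= (a3·a3+(a3·(a5+a5)'+a3·a5)·a3')'+a2'   — absorption
= (a3·a3+(a3·a5'+a3·a5)·a3')'+a2'   — idempotence
= (a3·a3+a3·a3')'+a2'   — distribution
= a3'+a2'   — distribution

a3'+a2'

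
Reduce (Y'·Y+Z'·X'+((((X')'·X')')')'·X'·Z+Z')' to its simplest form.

(Y'·Y+Z'·X'+((((X')'·X')')')'·X'·Z+Z')'
= (Y'·Y+Z'·X'+((X'+X)')'·X'·Z+Z')'   (De Morgan)
= (Y'·Y+Z'·X'+(X'+X)·X'·Z+Z')'   (double negation)
= (Y'·Y+Z'·X'+X'·Z+Z')'   (complement / identity)
= (Z'·X'+X'·Z+Z')'   (complement / identity)
= (X'+Z')'   (distribution)
= X·Z   (De Morgan)

X·Z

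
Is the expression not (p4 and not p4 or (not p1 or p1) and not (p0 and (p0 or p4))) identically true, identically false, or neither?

not (p4 and not p4 or (not p1 or p1) and not (p0 and (p0 or p4)))
= not ((not p1 or p1) and not (p0 and (p0 or p4)))   [complement / identity]
= not not (p0 and (p0 or p4))   [complement / identity]
= p0 and (p0 or p4)   [double negation]
= p0   [absorption]
This depends on p0, so it is not a constant.

neither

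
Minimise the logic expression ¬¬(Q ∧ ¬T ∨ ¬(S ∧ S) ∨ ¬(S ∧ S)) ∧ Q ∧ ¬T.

Q ∧ ¬T

¬¬(Q ∧ ¬T ∨ ¬(S ∧ S) ∨ ¬(S ∧ S)) ∧ Q ∧ ¬T
= ¬¬(Q ∧ ¬T ∨ ¬(S ∧ S)) ∧ Q ∧ ¬T   [idempotence]
= ¬¬(Q ∧ ¬T ∨ ¬S) ∧ Q ∧ ¬T   [idempotence]
= (Q ∧ ¬T ∨ ¬S) ∧ Q ∧ ¬T   [double negation]
= Q ∧ ¬T   [absorption]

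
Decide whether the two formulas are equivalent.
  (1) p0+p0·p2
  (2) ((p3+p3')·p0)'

No

E1: p0+p0·p2
    = p0   [absorption]
E2: ((p3+p3')·p0)'
    = p0'   [complement / identity]
These differ: at p0=0, p2=0, p3=0, E1 = 0 but E2 = 1.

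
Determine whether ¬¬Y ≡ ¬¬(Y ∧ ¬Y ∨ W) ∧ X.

No

E1: ¬¬Y
    = Y   [double negation]
E2: ¬¬(Y ∧ ¬Y ∨ W) ∧ X
    = ¬¬W ∧ X   [complement / identity]
    = W ∧ X   [double negation]
These differ: at W=1, X=0, Y=1, E1 = 1 but E2 = 0.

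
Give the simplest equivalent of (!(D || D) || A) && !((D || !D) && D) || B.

!D || B

(!(D || D) || A) && !((D || !D) && D) || B
= (!(D || D) || A) && !D || B   — complement / identity
= (!D || A) && !D || B   — idempotence
= !D || B   — absorption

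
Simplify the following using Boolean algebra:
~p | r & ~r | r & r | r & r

~p | r & ~r | r & r | r & r
= ~p | r & ~r | r & r   [idempotence]
= ~p | r   [distribution]

~p | r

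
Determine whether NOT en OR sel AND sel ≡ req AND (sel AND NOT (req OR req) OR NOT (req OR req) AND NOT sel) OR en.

E1: NOT en OR sel AND sel
    = NOT en OR sel   — idempotence
E2: req AND (sel AND NOT (req OR req) OR NOT (req OR req) AND NOT sel) OR en
    = req AND NOT (req OR req) OR en   — distribution
    = req AND NOT req OR en   — idempotence
    = en   — complement / identity
These differ: at en=1, req=0, sel=0, E1 = 0 but E2 = 1.

No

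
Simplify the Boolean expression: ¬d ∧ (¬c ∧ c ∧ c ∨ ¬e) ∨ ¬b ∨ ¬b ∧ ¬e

¬d ∧ (¬c ∧ c ∧ c ∨ ¬e) ∨ ¬b ∨ ¬b ∧ ¬e
= ¬d ∧ (¬c ∧ c ∧ c ∨ ¬e) ∨ ¬b   (absorption)
= ¬d ∧ (¬c ∧ c ∨ ¬e) ∨ ¬b   (idempotence)
= ¬d ∧ ¬e ∨ ¬b   (complement / identity)

¬d ∧ ¬e ∨ ¬b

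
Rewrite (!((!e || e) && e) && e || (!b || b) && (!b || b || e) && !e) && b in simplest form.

!e && b

(!((!e || e) && e) && e || (!b || b) && (!b || b || e) && !e) && b
= (!e && e || (!b || b) && (!b || b || e) && !e) && b   — complement / identity
= (!b || b) && (!b || b || e) && !e && b   — complement / identity
= (!b || b) && !e && b   — absorption
= !e && b   — complement / identity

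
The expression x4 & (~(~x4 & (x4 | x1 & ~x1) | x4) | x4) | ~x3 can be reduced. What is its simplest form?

x4 & (~(~x4 & (x4 | x1 & ~x1) | x4) | x4) | ~x3
= x4 & (~(~x4 & x4 | x4) | x4) | ~x3   — complement / identity
= x4 & (~x4 | x4) | ~x3   — complement / identity
= x4 | ~x3   — complement / identity

x4 | ~x3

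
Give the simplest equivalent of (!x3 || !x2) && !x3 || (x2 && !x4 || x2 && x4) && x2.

(!x3 || !x2) && !x3 || (x2 && !x4 || x2 && x4) && x2
= (!x3 || !x2) && !x3 || x2 && x2   [distribution]
= (!x3 || !x2) && !x3 || x2   [idempotence]
= !x3 || x2   [absorption]

!x3 || x2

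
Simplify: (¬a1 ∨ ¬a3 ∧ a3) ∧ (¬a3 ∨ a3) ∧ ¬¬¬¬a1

False

(¬a1 ∨ ¬a3 ∧ a3) ∧ (¬a3 ∨ a3) ∧ ¬¬¬¬a1
= ¬a1 ∧ (¬a3 ∨ a3) ∧ ¬¬¬¬a1   — complement / identity
= ¬a1 ∧ ¬¬¬¬a1   — complement / identity
= ¬a1 ∧ ¬¬a1   — double negation
= ¬a1 ∧ a1   — double negation
= False   — complement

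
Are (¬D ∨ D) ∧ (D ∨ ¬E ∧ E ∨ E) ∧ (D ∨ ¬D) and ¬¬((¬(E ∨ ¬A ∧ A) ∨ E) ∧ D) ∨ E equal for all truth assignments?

E1: (¬D ∨ D) ∧ (D ∨ ¬E ∧ E ∨ E) ∧ (D ∨ ¬D)
    = (¬D ∨ D) ∧ (D ∨ E) ∧ (D ∨ ¬D)   [complement / identity]
    = (¬D ∨ D) ∧ (D ∨ E)   [complement / identity]
    = D ∨ E   [complement / identity]
E2: ¬¬((¬(E ∨ ¬A ∧ A) ∨ E) ∧ D) ∨ E
    = ¬¬((¬E ∨ E) ∧ D) ∨ E   [complement / identity]
    = (¬E ∨ E) ∧ D ∨ E   [double negation]
    = D ∨ E   [complement / identity]
Both reduce to D ∨ E, so they are equivalent.

Yes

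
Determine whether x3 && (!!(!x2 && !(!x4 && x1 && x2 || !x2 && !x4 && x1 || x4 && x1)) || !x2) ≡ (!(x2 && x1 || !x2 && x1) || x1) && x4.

E1: x3 && (!!(!x2 && !(!x4 && x1 && x2 || !x2 && !x4 && x1 || x4 && x1)) || !x2)
    = x3 && (!!(!x2 && !(!x4 && x1 || x4 && x1)) || !x2)   — distribution
    = x3 && (!!(!x2 && !x1) || !x2)   — distribution
    = x3 && (!x2 && !x1 || !x2)   — double negation
    = x3 && !x2   — absorption
E2: (!(x2 && x1 || !x2 && x1) || x1) && x4
    = (!x1 || x1) && x4   — distribution
    = x4   — complement / identity
These differ: at x1=0, x2=0, x3=1, x4=0, E1 = 1 but E2 = 0.

No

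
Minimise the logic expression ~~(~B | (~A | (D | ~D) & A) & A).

~~(~B | (~A | (D | ~D) & A) & A)
= ~~(~B | (~A | A) & A)
= ~~(~B | A)
= ~B | A

~B | A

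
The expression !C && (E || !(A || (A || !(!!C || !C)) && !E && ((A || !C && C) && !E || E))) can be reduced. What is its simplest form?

!C && (E || !A)

!C && (E || !(A || (A || !(!!C || !C)) && !E && ((A || !C && C) && !E || E)))
= !C && (E || !(A || (A || !C && C) && !E && ((A || !C && C) && !E || E)))   — De Morgan
= !C && (E || !(A || (A || !C && C) && !E))   — absorption
= !C && (E || !(A || A && !E))   — complement / identity
= !C && (E || !A)   — absorption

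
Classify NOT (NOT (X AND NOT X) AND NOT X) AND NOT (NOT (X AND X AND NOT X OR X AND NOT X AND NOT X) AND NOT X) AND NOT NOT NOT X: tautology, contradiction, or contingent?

NOT (NOT (X AND NOT X) AND NOT X) AND NOT (NOT (X AND X AND NOT X OR X AND NOT X AND NOT X) AND NOT X) AND NOT NOT NOT X
= NOT (NOT (X AND NOT X) AND NOT X) AND NOT (NOT (X AND X AND NOT X OR X AND NOT X AND NOT X) AND NOT X) AND NOT X   [double negation]
= NOT (NOT (X AND NOT X) AND NOT X) AND NOT (NOT (X AND NOT X) AND NOT X) AND NOT X   [distribution]
= NOT (NOT (X AND NOT X) AND NOT X) AND NOT X   [idempotence]
= (X AND NOT X OR X) AND NOT X   [De Morgan]
= X AND NOT X   [complement / identity]
= FALSE   [complement]

contradiction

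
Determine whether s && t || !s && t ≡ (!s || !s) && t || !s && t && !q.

E1: s && t || !s && t
    = t   [distribution]
E2: (!s || !s) && t || !s && t && !q
    = !s && t || !s && t && !q   [idempotence]
    = !s && t   [absorption]
These differ: at q=0, s=1, t=1, E1 = 1 but E2 = 0.

No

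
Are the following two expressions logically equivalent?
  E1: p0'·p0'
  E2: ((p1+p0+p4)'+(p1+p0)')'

No

E1: p0'·p0'
    = p0'   [idempotence]
E2: ((p1+p0+p4)'+(p1+p0)')'
    = (p1+p0+p4)·(p1+p0)   [De Morgan]
    = p1+p0   [absorption]
These differ: at p0=1, p1=0, p4=0, E1 = 0 but E2 = 1.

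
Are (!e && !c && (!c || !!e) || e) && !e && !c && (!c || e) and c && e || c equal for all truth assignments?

No

E1: (!e && !c && (!c || !!e) || e) && !e && !c && (!c || e)
    = (!e && !c && (!c || e) || e) && !e && !c && (!c || e)   (double negation)
    = !e && !c && (!c || e)   (absorption)
    = !e && !c   (absorption)
E2: c && e || c
    = c   (absorption)
These differ: at c=1, e=0, E1 = 0 but E2 = 1.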